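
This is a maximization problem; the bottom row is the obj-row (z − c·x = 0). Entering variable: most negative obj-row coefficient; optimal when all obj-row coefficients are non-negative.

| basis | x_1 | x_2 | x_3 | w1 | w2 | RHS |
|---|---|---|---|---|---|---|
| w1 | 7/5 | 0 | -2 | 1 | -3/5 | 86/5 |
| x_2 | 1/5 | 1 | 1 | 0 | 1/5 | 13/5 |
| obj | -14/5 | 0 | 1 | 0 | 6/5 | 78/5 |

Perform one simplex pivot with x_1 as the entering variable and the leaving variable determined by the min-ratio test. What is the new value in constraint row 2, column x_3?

Ratio test on column x_1 — row 1: (86/5)/(7/5) = 86/7; row 2: (13/5)/(1/5) = 13. Minimum is 86/7 at row 1 (w1 leaves); pivot element 7/5.
Divide row 1 by 7/5; eliminate column x_1 from the other rows.
Row 2 update in column x_3: 1 − (1/5)·(-10/7) = 9/7.

9/7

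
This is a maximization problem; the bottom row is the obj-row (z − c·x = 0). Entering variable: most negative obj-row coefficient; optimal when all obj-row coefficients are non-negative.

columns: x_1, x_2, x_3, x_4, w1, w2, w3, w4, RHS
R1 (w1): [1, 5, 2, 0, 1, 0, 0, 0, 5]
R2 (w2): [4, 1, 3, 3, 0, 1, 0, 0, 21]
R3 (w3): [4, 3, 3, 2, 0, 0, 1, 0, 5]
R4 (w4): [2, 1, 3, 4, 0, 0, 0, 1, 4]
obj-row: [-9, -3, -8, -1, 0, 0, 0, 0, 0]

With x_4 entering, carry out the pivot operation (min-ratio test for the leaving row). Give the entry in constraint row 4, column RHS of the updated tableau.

Ratio test on column x_4 — row 1: entry 0 ≤ 0; row 2: 21/3 = 7; row 3: 5/2 = 5/2; row 4: 4/4 = 1. Minimum is 1 at row 4 (w4 leaves); pivot element 4.
Divide row 4 by 4; eliminate column x_4 from the other rows.
In the new row 4, the RHS entry is the old entry divided by the pivot: 4/4 = 1.

1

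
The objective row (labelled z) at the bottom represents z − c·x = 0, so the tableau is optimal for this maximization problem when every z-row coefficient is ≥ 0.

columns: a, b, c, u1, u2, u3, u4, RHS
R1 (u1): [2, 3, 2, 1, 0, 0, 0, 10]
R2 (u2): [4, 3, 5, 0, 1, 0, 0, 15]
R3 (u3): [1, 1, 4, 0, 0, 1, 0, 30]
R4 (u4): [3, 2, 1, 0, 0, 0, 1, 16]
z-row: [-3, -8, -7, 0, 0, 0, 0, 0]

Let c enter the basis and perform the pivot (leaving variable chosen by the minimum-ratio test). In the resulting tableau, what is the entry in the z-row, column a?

Ratio test on column c — row 1: 10/2 = 5; row 2: 15/5 = 3; row 3: 30/4 = 15/2; row 4: 16/1 = 16. Minimum is 3 at row 2 (u2 leaves); pivot element 5.
Divide row 2 by 5; eliminate column c from the other rows.
z-row update in column a: -3 − (-7)·(4/5) = 13/5.

13/5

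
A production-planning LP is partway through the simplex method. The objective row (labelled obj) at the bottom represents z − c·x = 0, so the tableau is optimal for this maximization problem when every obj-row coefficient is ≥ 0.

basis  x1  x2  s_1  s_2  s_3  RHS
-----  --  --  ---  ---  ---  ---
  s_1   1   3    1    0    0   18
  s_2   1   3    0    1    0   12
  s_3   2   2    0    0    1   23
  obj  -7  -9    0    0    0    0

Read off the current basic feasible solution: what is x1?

0

x1 is not in the basis, so in the current basic feasible solution x1 = 0.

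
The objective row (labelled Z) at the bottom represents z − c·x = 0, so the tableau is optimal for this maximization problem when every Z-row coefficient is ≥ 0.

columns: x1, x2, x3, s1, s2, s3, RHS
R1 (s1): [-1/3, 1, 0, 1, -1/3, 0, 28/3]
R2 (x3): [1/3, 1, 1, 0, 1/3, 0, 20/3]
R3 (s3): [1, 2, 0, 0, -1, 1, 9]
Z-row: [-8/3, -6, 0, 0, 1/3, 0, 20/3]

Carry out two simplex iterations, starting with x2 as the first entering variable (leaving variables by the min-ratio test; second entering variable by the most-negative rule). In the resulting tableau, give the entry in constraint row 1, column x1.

Ratio test on column x2 — row 1: (28/3)/1 = 28/3; row 2: (20/3)/1 = 20/3; row 3: 9/2 = 9/2. Minimum is 9/2 at row 3 (s3 leaves); pivot element 2.
Divide row 3 by 2; eliminate column x2 from the other rows.
Second iteration: most negative Z-row entry is -8/3 in column s2, so s2 enters.
Ratio test on column s2 — row 1: (29/6)/(1/6) = 29; row 2: (13/6)/(5/6) = 13/5; row 3: entry -1/2 ≤ 0. Minimum is 13/5 at row 2 (x3 leaves); pivot element 5/6.
Divide row 2 by 5/6; eliminate column s2 from the other rows.
After both pivots, the entry at constraint row 1, column x1 is -4/5.

-4/5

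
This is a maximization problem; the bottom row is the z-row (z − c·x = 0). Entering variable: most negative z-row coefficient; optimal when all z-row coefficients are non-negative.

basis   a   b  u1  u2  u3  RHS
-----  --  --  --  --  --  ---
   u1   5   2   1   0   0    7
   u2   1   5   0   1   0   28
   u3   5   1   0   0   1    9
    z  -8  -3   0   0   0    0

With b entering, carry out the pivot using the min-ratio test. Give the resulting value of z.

21/2

Ratio test on column b — row 1: 7/2 = 7/2; row 2: 28/5 = 28/5; row 3: 9/1 = 9. Minimum is 7/2 at row 1 (u1 leaves); pivot element 2.
Pivot on row 1; the z-row RHS becomes 0 − (-3)·(7/2) = 21/2.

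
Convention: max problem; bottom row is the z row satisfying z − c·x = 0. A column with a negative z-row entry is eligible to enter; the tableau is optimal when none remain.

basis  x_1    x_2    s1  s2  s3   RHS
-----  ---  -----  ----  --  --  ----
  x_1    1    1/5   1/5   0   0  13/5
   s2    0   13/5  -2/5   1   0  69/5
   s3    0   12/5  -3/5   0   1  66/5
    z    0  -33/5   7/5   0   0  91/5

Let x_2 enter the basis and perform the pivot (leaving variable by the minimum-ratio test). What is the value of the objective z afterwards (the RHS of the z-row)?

692/13

Ratio test on column x_2 — row 1: (13/5)/(1/5) = 13; row 2: (69/5)/(13/5) = 69/13; row 3: (66/5)/(12/5) = 11/2. Minimum is 69/13 at row 2 (s2 leaves); pivot element 13/5.
Pivot on row 2; the z-row RHS becomes 91/5 − (-33/5)·(69/13) = 692/13.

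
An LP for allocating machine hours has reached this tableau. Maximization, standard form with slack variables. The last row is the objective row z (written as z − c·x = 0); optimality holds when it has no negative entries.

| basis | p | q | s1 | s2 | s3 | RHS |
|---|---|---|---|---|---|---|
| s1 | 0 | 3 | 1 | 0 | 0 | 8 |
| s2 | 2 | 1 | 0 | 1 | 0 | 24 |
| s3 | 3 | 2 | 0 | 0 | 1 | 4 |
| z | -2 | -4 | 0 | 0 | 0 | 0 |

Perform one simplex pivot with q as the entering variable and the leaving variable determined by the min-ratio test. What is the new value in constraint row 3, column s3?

1/2

Ratio test on column q — row 1: 8/3 = 8/3; row 2: 24/1 = 24; row 3: 4/2 = 2. Minimum is 2 at row 3 (s3 leaves); pivot element 2.
Divide row 3 by 2; eliminate column q from the other rows.
In the new row 3, the s3 entry is the old entry divided by the pivot: 1/2 = 1/2.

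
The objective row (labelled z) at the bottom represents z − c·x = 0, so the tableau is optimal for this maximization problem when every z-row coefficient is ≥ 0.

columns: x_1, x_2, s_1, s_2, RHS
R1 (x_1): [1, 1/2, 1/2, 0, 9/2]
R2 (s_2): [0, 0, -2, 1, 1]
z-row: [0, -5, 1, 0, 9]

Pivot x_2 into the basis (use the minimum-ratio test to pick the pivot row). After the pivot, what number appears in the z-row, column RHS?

Ratio test on column x_2 — row 1: (9/2)/(1/2) = 9; row 2: entry 0 ≤ 0. Minimum is 9 at row 1 (x_1 leaves); pivot element 1/2.
Divide row 1 by 1/2; eliminate column x_2 from the other rows.
z-row update in column RHS: 9 − (-5)·9 = 54.

54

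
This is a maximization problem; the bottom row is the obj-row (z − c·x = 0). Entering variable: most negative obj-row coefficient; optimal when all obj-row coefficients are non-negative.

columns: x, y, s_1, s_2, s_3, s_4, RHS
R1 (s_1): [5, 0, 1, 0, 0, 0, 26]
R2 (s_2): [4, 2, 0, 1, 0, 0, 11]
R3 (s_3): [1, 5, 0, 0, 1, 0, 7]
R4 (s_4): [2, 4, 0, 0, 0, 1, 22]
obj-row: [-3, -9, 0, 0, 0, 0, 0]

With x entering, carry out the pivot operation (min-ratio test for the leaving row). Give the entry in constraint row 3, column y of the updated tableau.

9/2

Ratio test on column x — row 1: 26/5 = 26/5; row 2: 11/4 = 11/4; row 3: 7/1 = 7; row 4: 22/2 = 11. Minimum is 11/4 at row 2 (s_2 leaves); pivot element 4.
Divide row 2 by 4; eliminate column x from the other rows.
Row 3 update in column y: 5 − 1·(1/2) = 9/2.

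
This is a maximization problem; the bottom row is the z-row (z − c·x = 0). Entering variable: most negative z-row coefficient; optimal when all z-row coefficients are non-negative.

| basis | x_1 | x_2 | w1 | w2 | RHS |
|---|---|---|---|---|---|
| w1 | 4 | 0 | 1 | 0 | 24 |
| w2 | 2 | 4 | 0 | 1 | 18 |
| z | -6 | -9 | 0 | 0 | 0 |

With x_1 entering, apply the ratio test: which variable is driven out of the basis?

Column x_1 entries and ratios — w1: 24/4 = 6; w2: 18/2 = 9.
Smallest ratio is 6 in the row of w1, so w1 leaves.

w1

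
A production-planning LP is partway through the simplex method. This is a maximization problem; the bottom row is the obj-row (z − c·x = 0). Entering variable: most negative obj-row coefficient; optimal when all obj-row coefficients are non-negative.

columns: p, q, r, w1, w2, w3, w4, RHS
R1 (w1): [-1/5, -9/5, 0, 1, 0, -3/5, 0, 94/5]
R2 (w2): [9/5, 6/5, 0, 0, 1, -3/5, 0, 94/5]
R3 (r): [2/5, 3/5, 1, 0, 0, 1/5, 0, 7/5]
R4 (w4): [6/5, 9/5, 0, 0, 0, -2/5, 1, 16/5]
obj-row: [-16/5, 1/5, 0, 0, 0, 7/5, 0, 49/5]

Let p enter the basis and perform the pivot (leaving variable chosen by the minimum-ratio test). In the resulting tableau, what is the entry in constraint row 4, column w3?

-1/3

Ratio test on column p — row 1: entry -1/5 ≤ 0; row 2: (94/5)/(9/5) = 94/9; row 3: (7/5)/(2/5) = 7/2; row 4: (16/5)/(6/5) = 8/3. Minimum is 8/3 at row 4 (w4 leaves); pivot element 6/5.
Divide row 4 by 6/5; eliminate column p from the other rows.
In the new row 4, the w3 entry is the old entry divided by the pivot: (-2/5)/(6/5) = -1/3.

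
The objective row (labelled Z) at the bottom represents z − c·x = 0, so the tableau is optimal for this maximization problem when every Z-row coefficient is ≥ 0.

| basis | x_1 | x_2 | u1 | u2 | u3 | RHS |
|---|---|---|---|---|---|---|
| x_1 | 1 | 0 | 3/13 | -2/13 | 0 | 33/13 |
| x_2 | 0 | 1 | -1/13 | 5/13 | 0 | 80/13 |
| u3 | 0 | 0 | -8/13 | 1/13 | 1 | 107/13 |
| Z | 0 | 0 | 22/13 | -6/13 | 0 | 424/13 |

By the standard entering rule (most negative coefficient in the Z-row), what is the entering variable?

u2

Negative Z-row entries: u2: -6/13.
The most negative is -6/13 in column u2, so u2 enters.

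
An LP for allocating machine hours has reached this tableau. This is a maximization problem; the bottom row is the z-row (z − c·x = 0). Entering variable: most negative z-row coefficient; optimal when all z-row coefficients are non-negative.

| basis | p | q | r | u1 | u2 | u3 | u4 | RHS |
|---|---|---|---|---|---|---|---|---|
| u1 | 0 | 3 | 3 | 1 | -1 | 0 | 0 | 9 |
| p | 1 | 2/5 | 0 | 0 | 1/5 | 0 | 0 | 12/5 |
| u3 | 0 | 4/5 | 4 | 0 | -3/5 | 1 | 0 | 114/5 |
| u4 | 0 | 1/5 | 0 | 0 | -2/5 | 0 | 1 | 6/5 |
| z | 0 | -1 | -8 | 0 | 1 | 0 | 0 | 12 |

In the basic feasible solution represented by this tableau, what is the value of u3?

114/5

u3 is basic (row 3); its value is the RHS of that row, 114/5.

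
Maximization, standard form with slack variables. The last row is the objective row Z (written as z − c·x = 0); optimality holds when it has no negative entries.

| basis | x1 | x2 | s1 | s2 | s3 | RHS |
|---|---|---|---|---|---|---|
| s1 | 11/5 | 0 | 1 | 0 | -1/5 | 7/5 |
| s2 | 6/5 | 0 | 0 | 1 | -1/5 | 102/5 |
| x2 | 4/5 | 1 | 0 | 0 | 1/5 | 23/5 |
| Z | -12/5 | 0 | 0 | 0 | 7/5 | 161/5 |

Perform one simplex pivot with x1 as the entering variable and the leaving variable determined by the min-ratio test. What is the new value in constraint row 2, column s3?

-1/11

Ratio test on column x1 — row 1: (7/5)/(11/5) = 7/11; row 2: (102/5)/(6/5) = 17; row 3: (23/5)/(4/5) = 23/4. Minimum is 7/11 at row 1 (s1 leaves); pivot element 11/5.
Divide row 1 by 11/5; eliminate column x1 from the other rows.
Row 2 update in column s3: -1/5 − (6/5)·(-1/11) = -1/11.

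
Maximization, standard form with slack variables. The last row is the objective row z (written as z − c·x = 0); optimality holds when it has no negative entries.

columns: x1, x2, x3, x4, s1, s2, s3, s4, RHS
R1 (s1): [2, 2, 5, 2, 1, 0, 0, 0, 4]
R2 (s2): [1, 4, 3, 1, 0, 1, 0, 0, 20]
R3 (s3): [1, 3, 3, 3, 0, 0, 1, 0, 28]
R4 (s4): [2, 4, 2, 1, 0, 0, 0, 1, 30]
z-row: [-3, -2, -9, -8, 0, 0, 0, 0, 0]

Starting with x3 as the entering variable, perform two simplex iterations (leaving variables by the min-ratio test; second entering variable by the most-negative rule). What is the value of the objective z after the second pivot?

16

Ratio test on column x3 — row 1: 4/5 = 4/5; row 2: 20/3 = 20/3; row 3: 28/3 = 28/3; row 4: 30/2 = 15. Minimum is 4/5 at row 1 (s1 leaves); pivot element 5.
Pivot on row 1; the z-row RHS becomes 0 − (-9)·(4/5) = 36/5.
Next entering variable (most negative z-row entry -22/5): x4.
Ratio test on column x4 — row 1: (4/5)/(2/5) = 2; row 2: entry -1/5 ≤ 0; row 3: (128/5)/(9/5) = 128/9; row 4: (142/5)/(1/5) = 142. Minimum is 2 at row 1 (x3 leaves); pivot element 2/5.
After the second pivot the z-row RHS is 36/5 − (-22/5)·2 = 16.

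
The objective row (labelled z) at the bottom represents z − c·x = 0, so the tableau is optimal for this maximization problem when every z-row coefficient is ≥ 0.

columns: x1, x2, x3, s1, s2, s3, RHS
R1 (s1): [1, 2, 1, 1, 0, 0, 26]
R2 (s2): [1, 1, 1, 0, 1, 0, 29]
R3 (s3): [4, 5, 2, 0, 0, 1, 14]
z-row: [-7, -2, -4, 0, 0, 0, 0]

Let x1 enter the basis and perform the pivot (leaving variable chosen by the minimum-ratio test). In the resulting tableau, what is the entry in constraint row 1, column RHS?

Ratio test on column x1 — row 1: 26/1 = 26; row 2: 29/1 = 29; row 3: 14/4 = 7/2. Minimum is 7/2 at row 3 (s3 leaves); pivot element 4.
Divide row 3 by 4; eliminate column x1 from the other rows.
Row 1 update in column RHS: 26 − 1·(7/2) = 45/2.

45/2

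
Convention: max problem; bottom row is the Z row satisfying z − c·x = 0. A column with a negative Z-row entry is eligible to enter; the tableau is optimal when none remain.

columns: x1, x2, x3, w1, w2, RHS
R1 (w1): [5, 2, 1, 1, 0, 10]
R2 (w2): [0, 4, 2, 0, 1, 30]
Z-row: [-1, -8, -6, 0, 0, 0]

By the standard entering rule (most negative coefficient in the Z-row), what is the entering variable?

Negative Z-row entries: x1: -1, x2: -8, x3: -6.
The most negative is -8 in column x2, so x2 enters.

x2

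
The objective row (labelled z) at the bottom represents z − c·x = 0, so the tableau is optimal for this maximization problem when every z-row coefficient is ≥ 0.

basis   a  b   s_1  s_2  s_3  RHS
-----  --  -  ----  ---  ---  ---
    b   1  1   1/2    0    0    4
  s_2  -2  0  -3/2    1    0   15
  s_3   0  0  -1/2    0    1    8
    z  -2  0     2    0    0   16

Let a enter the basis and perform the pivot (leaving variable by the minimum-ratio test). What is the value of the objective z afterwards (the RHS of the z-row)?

Ratio test on column a — row 1: 4/1 = 4; row 2: entry -2 ≤ 0; row 3: entry 0 ≤ 0. Minimum is 4 at row 1 (b leaves); pivot element 1.
Pivot on row 1; the z-row RHS becomes 16 − (-2)·4 = 24.

24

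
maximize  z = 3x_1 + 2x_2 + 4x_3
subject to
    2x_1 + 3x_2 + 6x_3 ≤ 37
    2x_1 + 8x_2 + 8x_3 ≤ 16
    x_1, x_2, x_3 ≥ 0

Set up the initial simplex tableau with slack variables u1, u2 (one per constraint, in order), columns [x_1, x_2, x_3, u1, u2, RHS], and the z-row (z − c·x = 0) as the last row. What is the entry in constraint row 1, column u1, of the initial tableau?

1

Slack u1 belongs to constraint 1; its column is the unit vector e_1, so the entry in row 1 is 1.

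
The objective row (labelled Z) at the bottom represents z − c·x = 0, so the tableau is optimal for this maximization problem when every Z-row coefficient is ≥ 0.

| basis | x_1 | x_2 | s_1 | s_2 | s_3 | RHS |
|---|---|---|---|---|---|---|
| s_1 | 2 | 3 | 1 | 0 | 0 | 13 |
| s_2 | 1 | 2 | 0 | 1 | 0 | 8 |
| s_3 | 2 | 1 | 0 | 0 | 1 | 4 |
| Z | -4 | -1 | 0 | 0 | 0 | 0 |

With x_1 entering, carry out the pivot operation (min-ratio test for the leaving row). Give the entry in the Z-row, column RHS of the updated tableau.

Ratio test on column x_1 — row 1: 13/2 = 13/2; row 2: 8/1 = 8; row 3: 4/2 = 2. Minimum is 2 at row 3 (s_3 leaves); pivot element 2.
Divide row 3 by 2; eliminate column x_1 from the other rows.
Z-row update in column RHS: 0 − (-4)·2 = 8.

8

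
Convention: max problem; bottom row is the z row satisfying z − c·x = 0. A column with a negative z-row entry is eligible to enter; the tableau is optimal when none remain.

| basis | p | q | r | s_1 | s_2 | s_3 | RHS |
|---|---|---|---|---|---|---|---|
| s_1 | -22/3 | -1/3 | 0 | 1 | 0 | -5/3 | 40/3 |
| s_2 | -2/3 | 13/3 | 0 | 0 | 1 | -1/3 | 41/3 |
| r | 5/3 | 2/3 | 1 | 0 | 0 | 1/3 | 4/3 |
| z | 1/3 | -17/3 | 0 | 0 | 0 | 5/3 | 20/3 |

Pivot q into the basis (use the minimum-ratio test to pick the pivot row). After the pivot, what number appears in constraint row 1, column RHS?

Ratio test on column q — row 1: entry -1/3 ≤ 0; row 2: (41/3)/(13/3) = 41/13; row 3: (4/3)/(2/3) = 2. Minimum is 2 at row 3 (r leaves); pivot element 2/3.
Divide row 3 by 2/3; eliminate column q from the other rows.
Row 1 update in column RHS: 40/3 − (-1/3)·2 = 14.

14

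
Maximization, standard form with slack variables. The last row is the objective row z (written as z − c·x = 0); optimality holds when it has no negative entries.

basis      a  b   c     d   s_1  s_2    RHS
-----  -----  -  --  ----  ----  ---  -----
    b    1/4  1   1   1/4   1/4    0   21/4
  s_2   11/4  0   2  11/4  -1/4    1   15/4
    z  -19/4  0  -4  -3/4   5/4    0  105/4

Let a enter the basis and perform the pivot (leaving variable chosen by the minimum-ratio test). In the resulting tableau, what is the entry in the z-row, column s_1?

9/11

Ratio test on column a — row 1: (21/4)/(1/4) = 21; row 2: (15/4)/(11/4) = 15/11. Minimum is 15/11 at row 2 (s_2 leaves); pivot element 11/4.
Divide row 2 by 11/4; eliminate column a from the other rows.
z-row update in column s_1: 5/4 − (-19/4)·(-1/11) = 9/11.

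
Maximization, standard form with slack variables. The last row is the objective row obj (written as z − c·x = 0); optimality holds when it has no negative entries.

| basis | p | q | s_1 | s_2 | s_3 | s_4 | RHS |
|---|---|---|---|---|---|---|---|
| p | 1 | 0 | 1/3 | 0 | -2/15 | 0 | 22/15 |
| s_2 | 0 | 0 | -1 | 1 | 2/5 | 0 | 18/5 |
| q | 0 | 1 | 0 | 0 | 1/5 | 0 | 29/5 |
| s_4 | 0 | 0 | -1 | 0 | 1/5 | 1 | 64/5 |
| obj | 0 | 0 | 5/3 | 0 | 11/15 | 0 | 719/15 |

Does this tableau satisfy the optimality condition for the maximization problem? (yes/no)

Every obj-row coefficient is ≥ 0, so the tableau is optimal.

yes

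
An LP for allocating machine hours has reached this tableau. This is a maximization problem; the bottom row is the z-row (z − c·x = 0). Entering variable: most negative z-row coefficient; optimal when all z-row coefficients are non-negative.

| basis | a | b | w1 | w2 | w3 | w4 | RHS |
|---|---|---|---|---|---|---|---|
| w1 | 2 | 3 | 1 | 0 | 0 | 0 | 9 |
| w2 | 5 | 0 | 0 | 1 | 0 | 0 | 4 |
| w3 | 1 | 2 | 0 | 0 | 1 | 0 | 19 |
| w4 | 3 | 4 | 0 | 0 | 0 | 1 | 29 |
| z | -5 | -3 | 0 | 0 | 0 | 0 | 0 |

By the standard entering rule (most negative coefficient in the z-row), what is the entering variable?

a

Negative z-row entries: a: -5, b: -3.
The most negative is -5 in column a, so a enters.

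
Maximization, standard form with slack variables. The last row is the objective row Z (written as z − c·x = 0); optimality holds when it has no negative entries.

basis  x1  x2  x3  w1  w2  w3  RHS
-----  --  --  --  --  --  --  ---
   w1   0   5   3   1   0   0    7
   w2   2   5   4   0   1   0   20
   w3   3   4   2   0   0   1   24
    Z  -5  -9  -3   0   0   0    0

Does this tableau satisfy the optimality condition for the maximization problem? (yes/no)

The Z-row has a negative entry -9 in column x2, so it is not optimal.

no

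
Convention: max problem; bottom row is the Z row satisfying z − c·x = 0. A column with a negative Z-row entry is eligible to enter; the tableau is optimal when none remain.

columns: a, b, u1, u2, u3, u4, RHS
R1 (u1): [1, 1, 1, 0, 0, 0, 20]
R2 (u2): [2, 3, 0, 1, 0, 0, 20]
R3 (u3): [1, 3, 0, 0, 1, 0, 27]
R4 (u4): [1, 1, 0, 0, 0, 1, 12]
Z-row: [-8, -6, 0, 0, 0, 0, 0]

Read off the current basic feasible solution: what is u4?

u4 is basic (row 4); its value is the RHS of that row, 12.

12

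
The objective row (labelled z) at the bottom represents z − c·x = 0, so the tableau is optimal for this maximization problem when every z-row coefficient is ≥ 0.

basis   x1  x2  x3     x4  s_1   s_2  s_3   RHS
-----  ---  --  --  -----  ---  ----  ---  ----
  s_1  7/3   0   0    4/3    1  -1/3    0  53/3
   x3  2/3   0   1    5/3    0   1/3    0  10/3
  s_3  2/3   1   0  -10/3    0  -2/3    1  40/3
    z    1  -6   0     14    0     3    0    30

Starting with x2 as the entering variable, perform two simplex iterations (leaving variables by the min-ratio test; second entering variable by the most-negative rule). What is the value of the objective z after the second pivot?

Ratio test on column x2 — row 1: entry 0 ≤ 0; row 2: entry 0 ≤ 0; row 3: (40/3)/1 = 40/3. Minimum is 40/3 at row 3 (s_3 leaves); pivot element 1.
Pivot on row 3; the z-row RHS becomes 30 − (-6)·(40/3) = 110.
Next entering variable (most negative z-row entry -6): x4.
Ratio test on column x4 — row 1: (53/3)/(4/3) = 53/4; row 2: (10/3)/(5/3) = 2; row 3: entry -10/3 ≤ 0. Minimum is 2 at row 2 (x3 leaves); pivot element 5/3.
After the second pivot the z-row RHS is 110 − (-6)·2 = 122.

122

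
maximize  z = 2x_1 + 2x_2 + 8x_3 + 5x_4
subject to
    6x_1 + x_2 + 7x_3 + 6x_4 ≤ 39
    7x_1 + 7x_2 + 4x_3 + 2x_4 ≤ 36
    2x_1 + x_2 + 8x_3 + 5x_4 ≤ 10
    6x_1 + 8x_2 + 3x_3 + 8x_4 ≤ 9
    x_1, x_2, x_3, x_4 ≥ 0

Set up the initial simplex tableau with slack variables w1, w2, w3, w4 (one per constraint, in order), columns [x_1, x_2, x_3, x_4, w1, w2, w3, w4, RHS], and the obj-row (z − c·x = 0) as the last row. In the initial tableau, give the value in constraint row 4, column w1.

Slack w1 belongs to constraint 1; its column is the unit vector e_1, so the entry in row 4 is 0.

0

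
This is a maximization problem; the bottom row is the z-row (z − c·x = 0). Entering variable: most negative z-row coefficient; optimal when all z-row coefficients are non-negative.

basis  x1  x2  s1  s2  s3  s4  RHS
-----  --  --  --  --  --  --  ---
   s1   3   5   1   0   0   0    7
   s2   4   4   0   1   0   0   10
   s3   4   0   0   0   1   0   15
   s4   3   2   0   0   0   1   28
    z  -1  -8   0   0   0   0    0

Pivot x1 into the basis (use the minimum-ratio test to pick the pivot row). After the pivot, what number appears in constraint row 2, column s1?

Ratio test on column x1 — row 1: 7/3 = 7/3; row 2: 10/4 = 5/2; row 3: 15/4 = 15/4; row 4: 28/3 = 28/3. Minimum is 7/3 at row 1 (s1 leaves); pivot element 3.
Divide row 1 by 3; eliminate column x1 from the other rows.
Row 2 update in column s1: 0 − 4·(1/3) = -4/3.

-4/3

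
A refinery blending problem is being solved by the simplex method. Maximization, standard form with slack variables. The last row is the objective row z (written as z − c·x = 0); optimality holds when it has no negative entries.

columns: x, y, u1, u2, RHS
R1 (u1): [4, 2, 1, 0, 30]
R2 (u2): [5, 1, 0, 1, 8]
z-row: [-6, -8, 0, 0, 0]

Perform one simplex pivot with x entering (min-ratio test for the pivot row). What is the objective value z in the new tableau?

48/5

Ratio test on column x — row 1: 30/4 = 15/2; row 2: 8/5 = 8/5. Minimum is 8/5 at row 2 (u2 leaves); pivot element 5.
Pivot on row 2; the z-row RHS becomes 0 − (-6)·(8/5) = 48/5.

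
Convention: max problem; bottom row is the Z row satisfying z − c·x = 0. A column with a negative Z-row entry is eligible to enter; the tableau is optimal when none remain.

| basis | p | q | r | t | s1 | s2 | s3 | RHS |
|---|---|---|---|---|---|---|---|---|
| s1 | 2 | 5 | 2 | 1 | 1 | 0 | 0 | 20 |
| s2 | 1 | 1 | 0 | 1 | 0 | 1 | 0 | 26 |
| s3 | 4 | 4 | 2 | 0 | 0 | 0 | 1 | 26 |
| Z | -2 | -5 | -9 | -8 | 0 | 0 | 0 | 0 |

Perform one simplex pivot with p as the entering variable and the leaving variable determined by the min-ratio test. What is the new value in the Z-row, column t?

-8

Ratio test on column p — row 1: 20/2 = 10; row 2: 26/1 = 26; row 3: 26/4 = 13/2. Minimum is 13/2 at row 3 (s3 leaves); pivot element 4.
Divide row 3 by 4; eliminate column p from the other rows.
Z-row update in column t: -8 − (-2)·0 = -8.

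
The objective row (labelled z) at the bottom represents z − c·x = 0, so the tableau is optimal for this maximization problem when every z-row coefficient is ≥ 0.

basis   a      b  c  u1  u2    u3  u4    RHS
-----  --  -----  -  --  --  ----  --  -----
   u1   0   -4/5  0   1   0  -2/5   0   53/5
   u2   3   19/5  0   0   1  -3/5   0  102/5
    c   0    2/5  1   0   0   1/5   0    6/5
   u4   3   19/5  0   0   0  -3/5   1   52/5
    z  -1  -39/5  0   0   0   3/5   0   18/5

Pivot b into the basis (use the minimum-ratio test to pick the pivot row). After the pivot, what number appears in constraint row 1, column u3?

-10/19

Ratio test on column b — row 1: entry -4/5 ≤ 0; row 2: (102/5)/(19/5) = 102/19; row 3: (6/5)/(2/5) = 3; row 4: (52/5)/(19/5) = 52/19. Minimum is 52/19 at row 4 (u4 leaves); pivot element 19/5.
Divide row 4 by 19/5; eliminate column b from the other rows.
Row 1 update in column u3: -2/5 − (-4/5)·(-3/19) = -10/19.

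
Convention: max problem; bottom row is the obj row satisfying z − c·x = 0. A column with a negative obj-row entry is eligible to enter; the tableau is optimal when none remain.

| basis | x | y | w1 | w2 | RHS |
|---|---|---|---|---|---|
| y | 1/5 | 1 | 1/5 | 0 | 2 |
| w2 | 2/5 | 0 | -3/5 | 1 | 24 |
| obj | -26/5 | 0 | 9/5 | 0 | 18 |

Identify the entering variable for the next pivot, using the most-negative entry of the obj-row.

Negative obj-row entries: x: -26/5.
The most negative is -26/5 in column x, so x enters.

x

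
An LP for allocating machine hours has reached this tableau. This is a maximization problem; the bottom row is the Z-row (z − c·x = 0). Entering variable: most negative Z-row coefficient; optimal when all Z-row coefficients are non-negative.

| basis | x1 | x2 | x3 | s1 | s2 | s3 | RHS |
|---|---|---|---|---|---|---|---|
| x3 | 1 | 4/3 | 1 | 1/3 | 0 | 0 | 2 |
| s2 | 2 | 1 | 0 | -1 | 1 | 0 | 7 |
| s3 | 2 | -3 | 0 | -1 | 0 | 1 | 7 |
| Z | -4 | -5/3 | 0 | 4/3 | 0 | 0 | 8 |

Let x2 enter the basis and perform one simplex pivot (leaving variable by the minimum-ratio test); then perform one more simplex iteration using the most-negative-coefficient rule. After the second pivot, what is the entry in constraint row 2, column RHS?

3

Ratio test on column x2 — row 1: 2/(4/3) = 3/2; row 2: 7/1 = 7; row 3: entry -3 ≤ 0. Minimum is 3/2 at row 1 (x3 leaves); pivot element 4/3.
Divide row 1 by 4/3; eliminate column x2 from the other rows.
Second iteration: most negative Z-row entry is -11/4 in column x1, so x1 enters.
Ratio test on column x1 — row 1: (3/2)/(3/4) = 2; row 2: (11/2)/(5/4) = 22/5; row 3: (23/2)/(17/4) = 46/17. Minimum is 2 at row 1 (x2 leaves); pivot element 3/4.
Divide row 1 by 3/4; eliminate column x1 from the other rows.
After both pivots, the entry at constraint row 2, column RHS is 3.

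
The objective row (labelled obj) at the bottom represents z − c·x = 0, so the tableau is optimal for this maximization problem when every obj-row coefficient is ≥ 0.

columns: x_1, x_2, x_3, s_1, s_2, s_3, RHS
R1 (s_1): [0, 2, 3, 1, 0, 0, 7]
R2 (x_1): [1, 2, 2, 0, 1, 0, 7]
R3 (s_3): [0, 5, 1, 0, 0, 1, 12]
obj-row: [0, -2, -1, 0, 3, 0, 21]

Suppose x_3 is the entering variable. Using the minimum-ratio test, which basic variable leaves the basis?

Column x_3 entries and ratios — s_1: 7/3 = 7/3; x_1: 7/2 = 7/2; s_3: 12/1 = 12.
Smallest ratio is 7/3 in the row of s_1, so s_1 leaves.

s_1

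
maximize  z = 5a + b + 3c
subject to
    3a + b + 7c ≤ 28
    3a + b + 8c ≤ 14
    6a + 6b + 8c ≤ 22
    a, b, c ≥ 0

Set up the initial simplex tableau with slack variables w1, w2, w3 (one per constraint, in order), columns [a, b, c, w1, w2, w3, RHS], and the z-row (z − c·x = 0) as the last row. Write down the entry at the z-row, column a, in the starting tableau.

-5

The z-row carries the negated objective coefficients: the a entry is -5.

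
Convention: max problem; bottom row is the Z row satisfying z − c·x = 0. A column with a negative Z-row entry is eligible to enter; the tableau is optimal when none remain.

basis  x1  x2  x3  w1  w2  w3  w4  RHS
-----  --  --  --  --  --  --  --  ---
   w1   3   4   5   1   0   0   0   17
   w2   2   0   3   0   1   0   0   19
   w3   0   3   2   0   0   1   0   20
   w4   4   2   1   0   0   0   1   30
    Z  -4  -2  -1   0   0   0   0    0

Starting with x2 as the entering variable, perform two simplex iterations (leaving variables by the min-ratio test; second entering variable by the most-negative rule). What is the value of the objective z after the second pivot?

68/3

Ratio test on column x2 — row 1: 17/4 = 17/4; row 2: entry 0 ≤ 0; row 3: 20/3 = 20/3; row 4: 30/2 = 15. Minimum is 17/4 at row 1 (w1 leaves); pivot element 4.
Pivot on row 1; the Z-row RHS becomes 0 − (-2)·(17/4) = 17/2.
Next entering variable (most negative Z-row entry -5/2): x1.
Ratio test on column x1 — row 1: (17/4)/(3/4) = 17/3; row 2: 19/2 = 19/2; row 3: entry -9/4 ≤ 0; row 4: (43/2)/(5/2) = 43/5. Minimum is 17/3 at row 1 (x2 leaves); pivot element 3/4.
After the second pivot the Z-row RHS is 17/2 − (-5/2)·(17/3) = 68/3.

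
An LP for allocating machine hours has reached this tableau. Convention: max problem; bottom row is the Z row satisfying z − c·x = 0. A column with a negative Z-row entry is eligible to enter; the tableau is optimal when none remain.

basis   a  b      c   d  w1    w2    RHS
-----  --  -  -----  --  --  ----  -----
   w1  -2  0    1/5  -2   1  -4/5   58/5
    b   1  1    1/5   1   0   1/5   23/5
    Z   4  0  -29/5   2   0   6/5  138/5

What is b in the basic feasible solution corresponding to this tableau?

b is basic (row 2); its value is the RHS of that row, 23/5.

23/5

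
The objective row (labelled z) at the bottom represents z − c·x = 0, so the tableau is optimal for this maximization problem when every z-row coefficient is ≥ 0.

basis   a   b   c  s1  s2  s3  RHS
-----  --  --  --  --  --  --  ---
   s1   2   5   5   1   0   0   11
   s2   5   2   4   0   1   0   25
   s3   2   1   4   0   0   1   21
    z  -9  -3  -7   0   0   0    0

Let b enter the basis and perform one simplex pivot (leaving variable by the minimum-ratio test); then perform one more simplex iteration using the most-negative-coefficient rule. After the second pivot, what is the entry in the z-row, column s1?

Ratio test on column b — row 1: 11/5 = 11/5; row 2: 25/2 = 25/2; row 3: 21/1 = 21. Minimum is 11/5 at row 1 (s1 leaves); pivot element 5.
Divide row 1 by 5; eliminate column b from the other rows.
Second iteration: most negative z-row entry is -39/5 in column a, so a enters.
Ratio test on column a — row 1: (11/5)/(2/5) = 11/2; row 2: (103/5)/(21/5) = 103/21; row 3: (94/5)/(8/5) = 47/4. Minimum is 103/21 at row 2 (s2 leaves); pivot element 21/5.
Divide row 2 by 21/5; eliminate column a from the other rows.
After both pivots, the entry at the z-row, column s1 is -1/7.

-1/7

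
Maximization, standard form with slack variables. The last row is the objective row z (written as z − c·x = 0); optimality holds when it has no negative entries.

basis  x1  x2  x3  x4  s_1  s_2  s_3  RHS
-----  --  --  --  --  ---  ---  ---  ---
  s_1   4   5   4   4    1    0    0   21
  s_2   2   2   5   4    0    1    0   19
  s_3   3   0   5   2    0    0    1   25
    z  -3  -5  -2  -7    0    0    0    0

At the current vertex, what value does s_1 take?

s_1 is basic (row 1); its value is the RHS of that row, 21.

21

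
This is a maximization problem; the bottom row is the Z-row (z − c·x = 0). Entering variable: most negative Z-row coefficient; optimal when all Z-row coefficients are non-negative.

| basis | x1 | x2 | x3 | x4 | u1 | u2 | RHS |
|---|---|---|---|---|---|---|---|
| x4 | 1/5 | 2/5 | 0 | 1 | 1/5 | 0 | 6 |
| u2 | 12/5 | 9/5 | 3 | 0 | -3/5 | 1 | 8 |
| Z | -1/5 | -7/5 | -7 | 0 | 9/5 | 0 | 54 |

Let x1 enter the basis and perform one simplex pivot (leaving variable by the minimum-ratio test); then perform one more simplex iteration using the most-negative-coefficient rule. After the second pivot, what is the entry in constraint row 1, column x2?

Ratio test on column x1 — row 1: 6/(1/5) = 30; row 2: 8/(12/5) = 10/3. Minimum is 10/3 at row 2 (u2 leaves); pivot element 12/5.
Divide row 2 by 12/5; eliminate column x1 from the other rows.
Second iteration: most negative Z-row entry is -27/4 in column x3, so x3 enters.
Ratio test on column x3 — row 1: entry -1/4 ≤ 0; row 2: (10/3)/(5/4) = 8/3. Minimum is 8/3 at row 2 (x1 leaves); pivot element 5/4.
Divide row 2 by 5/4; eliminate column x3 from the other rows.
After both pivots, the entry at constraint row 1, column x2 is 2/5.

2/5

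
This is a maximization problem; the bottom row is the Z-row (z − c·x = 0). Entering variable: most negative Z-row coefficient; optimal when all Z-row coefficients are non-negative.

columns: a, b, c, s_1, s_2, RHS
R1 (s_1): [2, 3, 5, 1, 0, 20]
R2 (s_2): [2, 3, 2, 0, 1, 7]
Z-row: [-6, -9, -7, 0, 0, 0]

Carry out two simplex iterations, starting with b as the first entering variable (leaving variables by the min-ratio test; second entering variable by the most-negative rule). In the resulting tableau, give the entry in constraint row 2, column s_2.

1/2

Ratio test on column b — row 1: 20/3 = 20/3; row 2: 7/3 = 7/3. Minimum is 7/3 at row 2 (s_2 leaves); pivot element 3.
Divide row 2 by 3; eliminate column b from the other rows.
Second iteration: most negative Z-row entry is -1 in column c, so c enters.
Ratio test on column c — row 1: 13/3 = 13/3; row 2: (7/3)/(2/3) = 7/2. Minimum is 7/2 at row 2 (b leaves); pivot element 2/3.
Divide row 2 by 2/3; eliminate column c from the other rows.
After both pivots, the entry at constraint row 2, column s_2 is 1/2.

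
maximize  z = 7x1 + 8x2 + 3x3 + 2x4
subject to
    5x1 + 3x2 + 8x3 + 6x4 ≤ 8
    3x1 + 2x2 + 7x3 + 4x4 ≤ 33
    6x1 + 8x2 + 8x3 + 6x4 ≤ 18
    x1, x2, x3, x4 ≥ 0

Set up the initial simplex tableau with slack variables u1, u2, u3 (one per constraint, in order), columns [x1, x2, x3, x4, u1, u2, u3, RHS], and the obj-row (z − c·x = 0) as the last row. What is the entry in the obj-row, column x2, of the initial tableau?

-8

The obj-row carries the negated objective coefficients: the x2 entry is -8.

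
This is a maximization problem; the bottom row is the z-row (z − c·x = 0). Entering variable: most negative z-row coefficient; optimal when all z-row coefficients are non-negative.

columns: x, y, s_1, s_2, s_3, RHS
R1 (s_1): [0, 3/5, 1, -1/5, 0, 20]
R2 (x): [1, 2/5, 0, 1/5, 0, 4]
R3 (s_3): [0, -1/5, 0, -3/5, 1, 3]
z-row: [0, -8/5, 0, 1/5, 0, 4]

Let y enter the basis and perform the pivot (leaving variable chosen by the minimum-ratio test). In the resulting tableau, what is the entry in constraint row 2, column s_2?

Ratio test on column y — row 1: 20/(3/5) = 100/3; row 2: 4/(2/5) = 10; row 3: entry -1/5 ≤ 0. Minimum is 10 at row 2 (x leaves); pivot element 2/5.
Divide row 2 by 2/5; eliminate column y from the other rows.
In the new row 2, the s_2 entry is the old entry divided by the pivot: (1/5)/(2/5) = 1/2.

1/2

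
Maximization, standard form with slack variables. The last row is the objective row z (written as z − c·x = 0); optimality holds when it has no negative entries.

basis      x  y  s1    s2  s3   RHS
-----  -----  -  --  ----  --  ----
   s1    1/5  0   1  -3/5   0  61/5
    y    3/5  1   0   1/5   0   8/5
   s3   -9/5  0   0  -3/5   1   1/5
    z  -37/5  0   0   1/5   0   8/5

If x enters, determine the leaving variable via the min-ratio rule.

y

Column x entries and ratios — s1: (61/5)/(1/5) = 61; y: (8/5)/(3/5) = 8/3; s3: -9/5 ≤ 0, skip.
Smallest ratio is 8/3 in the row of y, so y leaves.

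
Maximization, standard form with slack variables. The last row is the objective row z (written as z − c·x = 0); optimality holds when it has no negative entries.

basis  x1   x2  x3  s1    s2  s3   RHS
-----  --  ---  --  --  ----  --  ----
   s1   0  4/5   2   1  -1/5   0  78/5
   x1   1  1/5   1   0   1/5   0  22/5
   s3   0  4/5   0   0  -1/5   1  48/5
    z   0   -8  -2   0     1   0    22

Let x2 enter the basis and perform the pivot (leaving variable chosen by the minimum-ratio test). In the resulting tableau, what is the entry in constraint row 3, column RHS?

12

Ratio test on column x2 — row 1: (78/5)/(4/5) = 39/2; row 2: (22/5)/(1/5) = 22; row 3: (48/5)/(4/5) = 12. Minimum is 12 at row 3 (s3 leaves); pivot element 4/5.
Divide row 3 by 4/5; eliminate column x2 from the other rows.
In the new row 3, the RHS entry is the old entry divided by the pivot: (48/5)/(4/5) = 12.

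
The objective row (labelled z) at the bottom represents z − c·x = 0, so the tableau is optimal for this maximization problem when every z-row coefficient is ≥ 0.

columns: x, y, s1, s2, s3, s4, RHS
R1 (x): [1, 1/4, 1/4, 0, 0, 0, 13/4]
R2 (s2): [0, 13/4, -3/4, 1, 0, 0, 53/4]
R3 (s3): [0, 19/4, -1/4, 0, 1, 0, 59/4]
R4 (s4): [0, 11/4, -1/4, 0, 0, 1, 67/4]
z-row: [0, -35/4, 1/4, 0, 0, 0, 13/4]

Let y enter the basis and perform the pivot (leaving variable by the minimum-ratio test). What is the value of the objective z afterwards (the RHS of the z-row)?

578/19

Ratio test on column y — row 1: (13/4)/(1/4) = 13; row 2: (53/4)/(13/4) = 53/13; row 3: (59/4)/(19/4) = 59/19; row 4: (67/4)/(11/4) = 67/11. Minimum is 59/19 at row 3 (s3 leaves); pivot element 19/4.
Pivot on row 3; the z-row RHS becomes 13/4 − (-35/4)·(59/19) = 578/19.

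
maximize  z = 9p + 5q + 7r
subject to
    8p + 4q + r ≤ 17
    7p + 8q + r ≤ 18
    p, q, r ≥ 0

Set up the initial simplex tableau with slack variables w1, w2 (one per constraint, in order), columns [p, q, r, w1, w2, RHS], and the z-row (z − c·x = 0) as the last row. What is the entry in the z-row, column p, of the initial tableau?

The z-row carries the negated objective coefficients: the p entry is -9.

-9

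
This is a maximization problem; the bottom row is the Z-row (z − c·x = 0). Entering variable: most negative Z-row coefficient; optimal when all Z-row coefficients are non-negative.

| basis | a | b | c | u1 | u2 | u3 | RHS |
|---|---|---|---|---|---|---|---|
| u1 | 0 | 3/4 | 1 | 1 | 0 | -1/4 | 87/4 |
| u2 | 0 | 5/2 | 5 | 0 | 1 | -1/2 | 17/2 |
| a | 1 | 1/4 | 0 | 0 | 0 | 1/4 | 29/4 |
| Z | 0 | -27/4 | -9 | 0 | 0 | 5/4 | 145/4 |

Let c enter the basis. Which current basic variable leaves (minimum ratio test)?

Column c entries and ratios — u1: (87/4)/1 = 87/4; u2: (17/2)/5 = 17/10; a: 0 ≤ 0, skip.
Smallest ratio is 17/10 in the row of u2, so u2 leaves.

u2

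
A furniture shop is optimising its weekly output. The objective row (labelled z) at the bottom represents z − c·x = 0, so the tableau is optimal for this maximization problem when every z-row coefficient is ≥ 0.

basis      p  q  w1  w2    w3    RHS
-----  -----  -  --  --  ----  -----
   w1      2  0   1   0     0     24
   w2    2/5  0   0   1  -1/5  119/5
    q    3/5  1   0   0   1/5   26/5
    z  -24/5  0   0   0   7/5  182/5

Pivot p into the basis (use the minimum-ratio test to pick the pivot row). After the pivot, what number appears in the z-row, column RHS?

Ratio test on column p — row 1: 24/2 = 12; row 2: (119/5)/(2/5) = 119/2; row 3: (26/5)/(3/5) = 26/3. Minimum is 26/3 at row 3 (q leaves); pivot element 3/5.
Divide row 3 by 3/5; eliminate column p from the other rows.
z-row update in column RHS: 182/5 − (-24/5)·(26/3) = 78.

78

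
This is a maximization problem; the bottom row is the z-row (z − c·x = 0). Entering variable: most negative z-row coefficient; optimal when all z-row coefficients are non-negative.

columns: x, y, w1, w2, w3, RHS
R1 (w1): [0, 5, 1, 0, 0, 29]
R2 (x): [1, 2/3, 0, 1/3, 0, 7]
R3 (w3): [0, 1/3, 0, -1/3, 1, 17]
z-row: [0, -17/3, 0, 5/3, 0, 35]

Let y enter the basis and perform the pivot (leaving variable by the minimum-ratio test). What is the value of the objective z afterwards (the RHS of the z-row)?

1018/15

Ratio test on column y — row 1: 29/5 = 29/5; row 2: 7/(2/3) = 21/2; row 3: 17/(1/3) = 51. Minimum is 29/5 at row 1 (w1 leaves); pivot element 5.
Pivot on row 1; the z-row RHS becomes 35 − (-17/3)·(29/5) = 1018/15.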